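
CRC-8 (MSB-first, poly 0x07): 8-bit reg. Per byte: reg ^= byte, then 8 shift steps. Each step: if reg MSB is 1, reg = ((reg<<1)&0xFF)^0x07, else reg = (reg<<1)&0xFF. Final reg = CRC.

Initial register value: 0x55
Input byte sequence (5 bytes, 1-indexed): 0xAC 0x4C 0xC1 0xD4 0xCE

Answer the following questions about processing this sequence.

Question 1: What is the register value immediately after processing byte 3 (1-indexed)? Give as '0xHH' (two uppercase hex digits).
After byte 1 (0xAC): reg=0xE1
After byte 2 (0x4C): reg=0x4A
After byte 3 (0xC1): reg=0xB8

Answer: 0xB8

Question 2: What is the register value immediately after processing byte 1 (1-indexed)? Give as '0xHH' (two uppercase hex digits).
Answer: 0xE1

Derivation:
After byte 1 (0xAC): reg=0xE1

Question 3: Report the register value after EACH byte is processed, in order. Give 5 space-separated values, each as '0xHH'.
0xE1 0x4A 0xB8 0x03 0x6D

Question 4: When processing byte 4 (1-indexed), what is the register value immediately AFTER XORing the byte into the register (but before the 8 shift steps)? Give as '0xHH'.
Answer: 0x6C

Derivation:
Register before byte 4: 0xB8
Byte 4: 0xD4
0xB8 XOR 0xD4 = 0x6C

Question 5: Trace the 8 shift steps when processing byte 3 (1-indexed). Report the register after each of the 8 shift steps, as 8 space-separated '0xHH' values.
After byte 1 (0xAC): reg=0xE1
After byte 2 (0x4C): reg=0x4A
Register before byte 3: 0x4A
After XOR with byte 0xC1: 0x8B

Answer: 0x11 0x22 0x44 0x88 0x17 0x2E 0x5C 0xB8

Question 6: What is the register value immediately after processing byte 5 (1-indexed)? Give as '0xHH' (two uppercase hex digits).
Answer: 0x6D

Derivation:
After byte 1 (0xAC): reg=0xE1
After byte 2 (0x4C): reg=0x4A
After byte 3 (0xC1): reg=0xB8
After byte 4 (0xD4): reg=0x03
After byte 5 (0xCE): reg=0x6D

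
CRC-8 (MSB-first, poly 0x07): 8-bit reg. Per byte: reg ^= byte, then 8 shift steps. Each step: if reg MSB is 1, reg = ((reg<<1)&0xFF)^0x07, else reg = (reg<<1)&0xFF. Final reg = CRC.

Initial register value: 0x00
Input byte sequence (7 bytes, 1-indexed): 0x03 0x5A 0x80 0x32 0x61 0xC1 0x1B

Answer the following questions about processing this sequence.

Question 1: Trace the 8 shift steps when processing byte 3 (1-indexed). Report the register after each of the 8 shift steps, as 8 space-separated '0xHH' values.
Answer: 0x7C 0xF8 0xF7 0xE9 0xD5 0xAD 0x5D 0xBA

Derivation:
After byte 1 (0x03): reg=0x09
After byte 2 (0x5A): reg=0xBE
Register before byte 3: 0xBE
After XOR with byte 0x80: 0x3E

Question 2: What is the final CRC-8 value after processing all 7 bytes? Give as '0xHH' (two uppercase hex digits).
Answer: 0x96

Derivation:
After byte 1 (0x03): reg=0x09
After byte 2 (0x5A): reg=0xBE
After byte 3 (0x80): reg=0xBA
After byte 4 (0x32): reg=0xB1
After byte 5 (0x61): reg=0x3E
After byte 6 (0xC1): reg=0xF3
After byte 7 (0x1B): reg=0x96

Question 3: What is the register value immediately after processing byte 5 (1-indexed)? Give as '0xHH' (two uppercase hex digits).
Answer: 0x3E

Derivation:
After byte 1 (0x03): reg=0x09
After byte 2 (0x5A): reg=0xBE
After byte 3 (0x80): reg=0xBA
After byte 4 (0x32): reg=0xB1
After byte 5 (0x61): reg=0x3E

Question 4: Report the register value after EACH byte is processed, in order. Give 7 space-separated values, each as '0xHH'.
0x09 0xBE 0xBA 0xB1 0x3E 0xF3 0x96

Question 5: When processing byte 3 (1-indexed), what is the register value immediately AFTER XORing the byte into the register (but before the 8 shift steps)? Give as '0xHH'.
Answer: 0x3E

Derivation:
Register before byte 3: 0xBE
Byte 3: 0x80
0xBE XOR 0x80 = 0x3E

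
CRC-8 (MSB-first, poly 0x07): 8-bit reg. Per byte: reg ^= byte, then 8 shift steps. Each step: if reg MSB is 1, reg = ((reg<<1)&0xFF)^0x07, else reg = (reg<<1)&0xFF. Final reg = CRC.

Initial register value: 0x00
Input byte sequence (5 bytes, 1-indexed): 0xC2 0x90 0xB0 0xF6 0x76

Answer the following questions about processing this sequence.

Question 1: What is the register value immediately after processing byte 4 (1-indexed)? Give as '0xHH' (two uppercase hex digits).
Answer: 0xAC

Derivation:
After byte 1 (0xC2): reg=0x40
After byte 2 (0x90): reg=0x3E
After byte 3 (0xB0): reg=0xA3
After byte 4 (0xF6): reg=0xAC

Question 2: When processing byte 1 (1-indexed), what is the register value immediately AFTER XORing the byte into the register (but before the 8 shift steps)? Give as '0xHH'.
Register before byte 1: 0x00
Byte 1: 0xC2
0x00 XOR 0xC2 = 0xC2

Answer: 0xC2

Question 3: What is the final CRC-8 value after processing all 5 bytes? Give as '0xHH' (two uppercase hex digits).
Answer: 0x08

Derivation:
After byte 1 (0xC2): reg=0x40
After byte 2 (0x90): reg=0x3E
After byte 3 (0xB0): reg=0xA3
After byte 4 (0xF6): reg=0xAC
After byte 5 (0x76): reg=0x08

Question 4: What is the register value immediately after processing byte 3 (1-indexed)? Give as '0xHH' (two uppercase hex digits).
After byte 1 (0xC2): reg=0x40
After byte 2 (0x90): reg=0x3E
After byte 3 (0xB0): reg=0xA3

Answer: 0xA3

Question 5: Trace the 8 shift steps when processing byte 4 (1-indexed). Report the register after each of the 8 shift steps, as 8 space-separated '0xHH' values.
Answer: 0xAA 0x53 0xA6 0x4B 0x96 0x2B 0x56 0xAC

Derivation:
After byte 1 (0xC2): reg=0x40
After byte 2 (0x90): reg=0x3E
After byte 3 (0xB0): reg=0xA3
Register before byte 4: 0xA3
After XOR with byte 0xF6: 0x55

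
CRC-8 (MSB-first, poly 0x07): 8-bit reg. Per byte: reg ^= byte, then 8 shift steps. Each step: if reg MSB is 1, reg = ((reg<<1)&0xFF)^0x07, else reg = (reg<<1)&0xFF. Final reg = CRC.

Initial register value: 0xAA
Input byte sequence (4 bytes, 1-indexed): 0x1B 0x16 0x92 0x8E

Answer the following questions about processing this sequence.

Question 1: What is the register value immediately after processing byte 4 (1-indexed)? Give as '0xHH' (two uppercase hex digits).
Answer: 0x39

Derivation:
After byte 1 (0x1B): reg=0x1E
After byte 2 (0x16): reg=0x38
After byte 3 (0x92): reg=0x5F
After byte 4 (0x8E): reg=0x39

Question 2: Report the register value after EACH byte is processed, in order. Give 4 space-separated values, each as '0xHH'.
0x1E 0x38 0x5F 0x39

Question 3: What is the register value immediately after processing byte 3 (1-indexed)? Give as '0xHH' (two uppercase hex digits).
After byte 1 (0x1B): reg=0x1E
After byte 2 (0x16): reg=0x38
After byte 3 (0x92): reg=0x5F

Answer: 0x5F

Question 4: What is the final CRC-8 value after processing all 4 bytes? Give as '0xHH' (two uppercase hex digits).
Answer: 0x39

Derivation:
After byte 1 (0x1B): reg=0x1E
After byte 2 (0x16): reg=0x38
After byte 3 (0x92): reg=0x5F
After byte 4 (0x8E): reg=0x39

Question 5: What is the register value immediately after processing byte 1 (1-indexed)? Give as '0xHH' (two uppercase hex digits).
After byte 1 (0x1B): reg=0x1E

Answer: 0x1E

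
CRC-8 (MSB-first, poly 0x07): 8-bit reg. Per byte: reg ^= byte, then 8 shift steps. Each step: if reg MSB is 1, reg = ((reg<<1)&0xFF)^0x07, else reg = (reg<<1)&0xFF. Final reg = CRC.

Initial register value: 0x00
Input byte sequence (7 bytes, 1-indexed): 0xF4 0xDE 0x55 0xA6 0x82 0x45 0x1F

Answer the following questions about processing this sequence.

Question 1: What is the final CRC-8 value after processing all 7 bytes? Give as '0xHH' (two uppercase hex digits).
After byte 1 (0xF4): reg=0xC2
After byte 2 (0xDE): reg=0x54
After byte 3 (0x55): reg=0x07
After byte 4 (0xA6): reg=0x6E
After byte 5 (0x82): reg=0x8A
After byte 6 (0x45): reg=0x63
After byte 7 (0x1F): reg=0x73

Answer: 0x73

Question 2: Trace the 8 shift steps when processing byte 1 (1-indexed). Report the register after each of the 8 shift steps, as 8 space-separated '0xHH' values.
Answer: 0xEF 0xD9 0xB5 0x6D 0xDA 0xB3 0x61 0xC2

Derivation:
Register before byte 1: 0x00
After XOR with byte 0xF4: 0xF4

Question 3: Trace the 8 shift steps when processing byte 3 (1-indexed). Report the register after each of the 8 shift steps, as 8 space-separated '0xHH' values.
After byte 1 (0xF4): reg=0xC2
After byte 2 (0xDE): reg=0x54
Register before byte 3: 0x54
After XOR with byte 0x55: 0x01

Answer: 0x02 0x04 0x08 0x10 0x20 0x40 0x80 0x07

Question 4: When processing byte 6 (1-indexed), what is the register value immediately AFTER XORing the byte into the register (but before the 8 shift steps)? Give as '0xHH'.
Answer: 0xCF

Derivation:
Register before byte 6: 0x8A
Byte 6: 0x45
0x8A XOR 0x45 = 0xCF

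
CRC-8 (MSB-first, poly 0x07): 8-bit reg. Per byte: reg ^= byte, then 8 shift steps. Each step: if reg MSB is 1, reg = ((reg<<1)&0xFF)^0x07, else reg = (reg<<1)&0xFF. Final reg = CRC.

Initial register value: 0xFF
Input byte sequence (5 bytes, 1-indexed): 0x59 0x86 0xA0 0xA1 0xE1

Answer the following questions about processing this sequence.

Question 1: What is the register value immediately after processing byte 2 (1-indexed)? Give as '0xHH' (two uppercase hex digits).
Answer: 0xFD

Derivation:
After byte 1 (0x59): reg=0x7B
After byte 2 (0x86): reg=0xFD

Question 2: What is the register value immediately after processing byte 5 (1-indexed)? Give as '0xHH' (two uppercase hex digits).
After byte 1 (0x59): reg=0x7B
After byte 2 (0x86): reg=0xFD
After byte 3 (0xA0): reg=0x94
After byte 4 (0xA1): reg=0x8B
After byte 5 (0xE1): reg=0x11

Answer: 0x11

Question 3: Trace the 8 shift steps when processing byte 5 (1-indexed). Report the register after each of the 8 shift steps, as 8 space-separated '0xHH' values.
Answer: 0xD4 0xAF 0x59 0xB2 0x63 0xC6 0x8B 0x11

Derivation:
After byte 1 (0x59): reg=0x7B
After byte 2 (0x86): reg=0xFD
After byte 3 (0xA0): reg=0x94
After byte 4 (0xA1): reg=0x8B
Register before byte 5: 0x8B
After XOR with byte 0xE1: 0x6A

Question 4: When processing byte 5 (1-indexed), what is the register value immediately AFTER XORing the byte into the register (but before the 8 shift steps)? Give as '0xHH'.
Answer: 0x6A

Derivation:
Register before byte 5: 0x8B
Byte 5: 0xE1
0x8B XOR 0xE1 = 0x6A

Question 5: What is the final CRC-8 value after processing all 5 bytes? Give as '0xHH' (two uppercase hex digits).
Answer: 0x11

Derivation:
After byte 1 (0x59): reg=0x7B
After byte 2 (0x86): reg=0xFD
After byte 3 (0xA0): reg=0x94
After byte 4 (0xA1): reg=0x8B
After byte 5 (0xE1): reg=0x11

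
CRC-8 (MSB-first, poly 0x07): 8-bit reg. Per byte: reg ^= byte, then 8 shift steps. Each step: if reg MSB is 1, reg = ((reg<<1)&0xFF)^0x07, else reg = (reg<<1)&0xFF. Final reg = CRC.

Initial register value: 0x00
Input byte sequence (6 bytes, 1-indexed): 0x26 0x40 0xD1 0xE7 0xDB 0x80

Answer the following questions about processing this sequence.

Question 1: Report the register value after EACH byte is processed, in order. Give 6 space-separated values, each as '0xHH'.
0xF2 0x17 0x5C 0x28 0xD7 0xA2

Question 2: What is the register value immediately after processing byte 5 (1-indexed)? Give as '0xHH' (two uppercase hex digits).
Answer: 0xD7

Derivation:
After byte 1 (0x26): reg=0xF2
After byte 2 (0x40): reg=0x17
After byte 3 (0xD1): reg=0x5C
After byte 4 (0xE7): reg=0x28
After byte 5 (0xDB): reg=0xD7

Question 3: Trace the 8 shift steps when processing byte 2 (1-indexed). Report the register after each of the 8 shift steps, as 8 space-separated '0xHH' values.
Answer: 0x63 0xC6 0x8B 0x11 0x22 0x44 0x88 0x17

Derivation:
After byte 1 (0x26): reg=0xF2
Register before byte 2: 0xF2
After XOR with byte 0x40: 0xB2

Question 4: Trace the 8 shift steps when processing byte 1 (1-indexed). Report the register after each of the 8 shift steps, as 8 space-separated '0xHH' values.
Answer: 0x4C 0x98 0x37 0x6E 0xDC 0xBF 0x79 0xF2

Derivation:
Register before byte 1: 0x00
After XOR with byte 0x26: 0x26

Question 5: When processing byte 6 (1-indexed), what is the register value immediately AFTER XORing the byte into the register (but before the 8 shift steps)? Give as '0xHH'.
Register before byte 6: 0xD7
Byte 6: 0x80
0xD7 XOR 0x80 = 0x57

Answer: 0x57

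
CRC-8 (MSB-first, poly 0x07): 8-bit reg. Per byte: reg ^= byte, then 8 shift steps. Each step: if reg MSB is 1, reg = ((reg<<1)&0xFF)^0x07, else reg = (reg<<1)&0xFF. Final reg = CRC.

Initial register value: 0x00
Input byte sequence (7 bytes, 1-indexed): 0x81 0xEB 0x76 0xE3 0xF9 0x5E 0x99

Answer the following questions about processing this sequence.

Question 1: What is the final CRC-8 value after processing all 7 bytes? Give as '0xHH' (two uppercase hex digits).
After byte 1 (0x81): reg=0x8E
After byte 2 (0xEB): reg=0x3C
After byte 3 (0x76): reg=0xF1
After byte 4 (0xE3): reg=0x7E
After byte 5 (0xF9): reg=0x9C
After byte 6 (0x5E): reg=0x40
After byte 7 (0x99): reg=0x01

Answer: 0x01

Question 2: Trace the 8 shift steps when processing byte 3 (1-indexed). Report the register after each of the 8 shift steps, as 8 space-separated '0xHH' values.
After byte 1 (0x81): reg=0x8E
After byte 2 (0xEB): reg=0x3C
Register before byte 3: 0x3C
After XOR with byte 0x76: 0x4A

Answer: 0x94 0x2F 0x5E 0xBC 0x7F 0xFE 0xFB 0xF1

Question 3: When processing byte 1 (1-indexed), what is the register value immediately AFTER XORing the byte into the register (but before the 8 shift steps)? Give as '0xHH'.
Answer: 0x81

Derivation:
Register before byte 1: 0x00
Byte 1: 0x81
0x00 XOR 0x81 = 0x81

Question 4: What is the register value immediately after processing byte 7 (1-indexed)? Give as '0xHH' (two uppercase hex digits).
Answer: 0x01

Derivation:
After byte 1 (0x81): reg=0x8E
After byte 2 (0xEB): reg=0x3C
After byte 3 (0x76): reg=0xF1
After byte 4 (0xE3): reg=0x7E
After byte 5 (0xF9): reg=0x9C
After byte 6 (0x5E): reg=0x40
After byte 7 (0x99): reg=0x01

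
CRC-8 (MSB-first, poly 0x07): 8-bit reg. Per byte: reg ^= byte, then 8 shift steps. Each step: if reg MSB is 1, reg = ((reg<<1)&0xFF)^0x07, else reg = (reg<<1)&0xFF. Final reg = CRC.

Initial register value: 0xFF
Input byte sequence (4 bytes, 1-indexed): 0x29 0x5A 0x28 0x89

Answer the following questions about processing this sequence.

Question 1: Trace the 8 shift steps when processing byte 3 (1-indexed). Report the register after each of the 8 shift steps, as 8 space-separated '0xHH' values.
After byte 1 (0x29): reg=0x2C
After byte 2 (0x5A): reg=0x45
Register before byte 3: 0x45
After XOR with byte 0x28: 0x6D

Answer: 0xDA 0xB3 0x61 0xC2 0x83 0x01 0x02 0x04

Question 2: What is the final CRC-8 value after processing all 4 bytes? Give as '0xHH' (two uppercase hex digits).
Answer: 0xAA

Derivation:
After byte 1 (0x29): reg=0x2C
After byte 2 (0x5A): reg=0x45
After byte 3 (0x28): reg=0x04
After byte 4 (0x89): reg=0xAA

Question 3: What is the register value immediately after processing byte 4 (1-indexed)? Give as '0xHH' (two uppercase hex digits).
After byte 1 (0x29): reg=0x2C
After byte 2 (0x5A): reg=0x45
After byte 3 (0x28): reg=0x04
After byte 4 (0x89): reg=0xAA

Answer: 0xAA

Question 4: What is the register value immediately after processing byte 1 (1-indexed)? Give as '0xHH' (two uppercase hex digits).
Answer: 0x2C

Derivation:
After byte 1 (0x29): reg=0x2C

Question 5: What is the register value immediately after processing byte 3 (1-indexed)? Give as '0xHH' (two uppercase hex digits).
After byte 1 (0x29): reg=0x2C
After byte 2 (0x5A): reg=0x45
After byte 3 (0x28): reg=0x04

Answer: 0x04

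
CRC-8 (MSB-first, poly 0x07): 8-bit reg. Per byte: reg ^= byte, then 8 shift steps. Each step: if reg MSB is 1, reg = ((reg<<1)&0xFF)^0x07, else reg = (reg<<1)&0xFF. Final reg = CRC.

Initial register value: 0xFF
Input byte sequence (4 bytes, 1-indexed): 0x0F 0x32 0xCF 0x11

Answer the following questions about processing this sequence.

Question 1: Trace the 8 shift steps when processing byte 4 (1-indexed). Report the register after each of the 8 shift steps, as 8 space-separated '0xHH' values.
Answer: 0x9D 0x3D 0x7A 0xF4 0xEF 0xD9 0xB5 0x6D

Derivation:
After byte 1 (0x0F): reg=0xDE
After byte 2 (0x32): reg=0x8A
After byte 3 (0xCF): reg=0xDC
Register before byte 4: 0xDC
After XOR with byte 0x11: 0xCD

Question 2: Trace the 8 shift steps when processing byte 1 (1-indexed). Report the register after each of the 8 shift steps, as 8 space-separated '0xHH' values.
Answer: 0xE7 0xC9 0x95 0x2D 0x5A 0xB4 0x6F 0xDE

Derivation:
Register before byte 1: 0xFF
After XOR with byte 0x0F: 0xF0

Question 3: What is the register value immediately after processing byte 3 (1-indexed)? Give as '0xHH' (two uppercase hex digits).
After byte 1 (0x0F): reg=0xDE
After byte 2 (0x32): reg=0x8A
After byte 3 (0xCF): reg=0xDC

Answer: 0xDC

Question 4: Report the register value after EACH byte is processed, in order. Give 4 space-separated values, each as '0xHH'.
0xDE 0x8A 0xDC 0x6D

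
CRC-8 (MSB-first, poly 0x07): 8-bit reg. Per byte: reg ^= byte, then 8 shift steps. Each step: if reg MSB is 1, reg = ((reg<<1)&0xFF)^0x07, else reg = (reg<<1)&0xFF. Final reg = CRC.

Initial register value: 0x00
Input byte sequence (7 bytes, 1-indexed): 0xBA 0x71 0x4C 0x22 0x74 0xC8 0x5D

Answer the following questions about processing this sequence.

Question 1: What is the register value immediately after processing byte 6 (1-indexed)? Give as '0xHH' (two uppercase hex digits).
Answer: 0xCE

Derivation:
After byte 1 (0xBA): reg=0x2F
After byte 2 (0x71): reg=0x9D
After byte 3 (0x4C): reg=0x39
After byte 4 (0x22): reg=0x41
After byte 5 (0x74): reg=0x8B
After byte 6 (0xC8): reg=0xCE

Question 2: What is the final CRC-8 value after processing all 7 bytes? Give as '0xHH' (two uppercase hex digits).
After byte 1 (0xBA): reg=0x2F
After byte 2 (0x71): reg=0x9D
After byte 3 (0x4C): reg=0x39
After byte 4 (0x22): reg=0x41
After byte 5 (0x74): reg=0x8B
After byte 6 (0xC8): reg=0xCE
After byte 7 (0x5D): reg=0xF0

Answer: 0xF0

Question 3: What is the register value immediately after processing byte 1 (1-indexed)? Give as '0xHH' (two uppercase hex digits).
After byte 1 (0xBA): reg=0x2F

Answer: 0x2F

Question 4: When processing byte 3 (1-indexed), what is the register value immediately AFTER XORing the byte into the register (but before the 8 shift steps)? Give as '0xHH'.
Answer: 0xD1

Derivation:
Register before byte 3: 0x9D
Byte 3: 0x4C
0x9D XOR 0x4C = 0xD1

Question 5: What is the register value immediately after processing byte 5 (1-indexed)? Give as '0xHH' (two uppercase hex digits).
Answer: 0x8B

Derivation:
After byte 1 (0xBA): reg=0x2F
After byte 2 (0x71): reg=0x9D
After byte 3 (0x4C): reg=0x39
After byte 4 (0x22): reg=0x41
After byte 5 (0x74): reg=0x8B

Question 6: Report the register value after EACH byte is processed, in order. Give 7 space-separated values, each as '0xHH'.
0x2F 0x9D 0x39 0x41 0x8B 0xCE 0xF0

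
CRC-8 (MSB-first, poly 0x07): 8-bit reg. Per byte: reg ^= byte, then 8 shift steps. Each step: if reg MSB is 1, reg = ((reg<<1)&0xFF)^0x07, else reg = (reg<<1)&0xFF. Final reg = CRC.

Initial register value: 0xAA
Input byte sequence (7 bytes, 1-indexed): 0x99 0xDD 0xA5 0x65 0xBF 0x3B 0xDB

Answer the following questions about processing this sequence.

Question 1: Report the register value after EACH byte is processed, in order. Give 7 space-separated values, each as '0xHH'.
0x99 0xDB 0x7D 0x48 0xCB 0xDE 0x1B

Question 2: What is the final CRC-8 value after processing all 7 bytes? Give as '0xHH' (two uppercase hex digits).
After byte 1 (0x99): reg=0x99
After byte 2 (0xDD): reg=0xDB
After byte 3 (0xA5): reg=0x7D
After byte 4 (0x65): reg=0x48
After byte 5 (0xBF): reg=0xCB
After byte 6 (0x3B): reg=0xDE
After byte 7 (0xDB): reg=0x1B

Answer: 0x1B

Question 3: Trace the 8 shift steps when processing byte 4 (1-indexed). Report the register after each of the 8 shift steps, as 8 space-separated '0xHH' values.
Answer: 0x30 0x60 0xC0 0x87 0x09 0x12 0x24 0x48

Derivation:
After byte 1 (0x99): reg=0x99
After byte 2 (0xDD): reg=0xDB
After byte 3 (0xA5): reg=0x7D
Register before byte 4: 0x7D
After XOR with byte 0x65: 0x18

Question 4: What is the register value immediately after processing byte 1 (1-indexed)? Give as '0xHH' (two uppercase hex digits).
Answer: 0x99

Derivation:
After byte 1 (0x99): reg=0x99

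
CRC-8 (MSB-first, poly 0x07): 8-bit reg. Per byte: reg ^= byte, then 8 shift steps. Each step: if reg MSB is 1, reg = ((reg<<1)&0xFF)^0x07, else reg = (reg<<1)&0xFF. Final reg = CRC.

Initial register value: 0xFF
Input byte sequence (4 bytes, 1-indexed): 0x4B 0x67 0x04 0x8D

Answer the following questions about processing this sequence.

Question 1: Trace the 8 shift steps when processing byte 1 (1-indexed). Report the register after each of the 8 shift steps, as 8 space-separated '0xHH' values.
Answer: 0x6F 0xDE 0xBB 0x71 0xE2 0xC3 0x81 0x05

Derivation:
Register before byte 1: 0xFF
After XOR with byte 0x4B: 0xB4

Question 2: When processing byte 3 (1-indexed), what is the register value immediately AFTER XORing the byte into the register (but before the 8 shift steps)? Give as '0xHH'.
Register before byte 3: 0x29
Byte 3: 0x04
0x29 XOR 0x04 = 0x2D

Answer: 0x2D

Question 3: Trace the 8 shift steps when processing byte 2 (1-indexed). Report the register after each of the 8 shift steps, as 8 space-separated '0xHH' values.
After byte 1 (0x4B): reg=0x05
Register before byte 2: 0x05
After XOR with byte 0x67: 0x62

Answer: 0xC4 0x8F 0x19 0x32 0x64 0xC8 0x97 0x29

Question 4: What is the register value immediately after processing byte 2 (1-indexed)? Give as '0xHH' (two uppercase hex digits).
After byte 1 (0x4B): reg=0x05
After byte 2 (0x67): reg=0x29

Answer: 0x29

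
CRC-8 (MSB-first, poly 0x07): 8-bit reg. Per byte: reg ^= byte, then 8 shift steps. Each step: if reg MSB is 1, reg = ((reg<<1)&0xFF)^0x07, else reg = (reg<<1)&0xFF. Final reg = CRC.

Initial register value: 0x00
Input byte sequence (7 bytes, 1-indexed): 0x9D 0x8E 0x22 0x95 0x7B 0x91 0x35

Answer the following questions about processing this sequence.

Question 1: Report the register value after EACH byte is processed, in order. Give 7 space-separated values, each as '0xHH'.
0xDA 0xAB 0xB6 0xE9 0xF7 0x35 0x00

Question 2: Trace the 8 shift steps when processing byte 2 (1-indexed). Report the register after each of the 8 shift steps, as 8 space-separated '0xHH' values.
After byte 1 (0x9D): reg=0xDA
Register before byte 2: 0xDA
After XOR with byte 0x8E: 0x54

Answer: 0xA8 0x57 0xAE 0x5B 0xB6 0x6B 0xD6 0xAB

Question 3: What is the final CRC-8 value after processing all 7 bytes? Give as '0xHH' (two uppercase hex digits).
Answer: 0x00

Derivation:
After byte 1 (0x9D): reg=0xDA
After byte 2 (0x8E): reg=0xAB
After byte 3 (0x22): reg=0xB6
After byte 4 (0x95): reg=0xE9
After byte 5 (0x7B): reg=0xF7
After byte 6 (0x91): reg=0x35
After byte 7 (0x35): reg=0x00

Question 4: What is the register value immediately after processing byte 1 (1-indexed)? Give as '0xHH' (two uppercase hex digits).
After byte 1 (0x9D): reg=0xDA

Answer: 0xDA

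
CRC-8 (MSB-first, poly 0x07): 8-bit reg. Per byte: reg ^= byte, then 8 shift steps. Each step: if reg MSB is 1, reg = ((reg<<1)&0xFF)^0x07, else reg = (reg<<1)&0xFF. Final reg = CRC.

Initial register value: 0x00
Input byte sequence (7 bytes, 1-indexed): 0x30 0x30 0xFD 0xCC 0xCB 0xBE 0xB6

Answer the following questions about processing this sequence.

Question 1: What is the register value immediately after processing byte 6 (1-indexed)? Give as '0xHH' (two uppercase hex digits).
Answer: 0x30

Derivation:
After byte 1 (0x30): reg=0x90
After byte 2 (0x30): reg=0x69
After byte 3 (0xFD): reg=0xE5
After byte 4 (0xCC): reg=0xDF
After byte 5 (0xCB): reg=0x6C
After byte 6 (0xBE): reg=0x30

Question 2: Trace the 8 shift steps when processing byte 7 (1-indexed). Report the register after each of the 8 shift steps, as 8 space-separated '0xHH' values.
After byte 1 (0x30): reg=0x90
After byte 2 (0x30): reg=0x69
After byte 3 (0xFD): reg=0xE5
After byte 4 (0xCC): reg=0xDF
After byte 5 (0xCB): reg=0x6C
After byte 6 (0xBE): reg=0x30
Register before byte 7: 0x30
After XOR with byte 0xB6: 0x86

Answer: 0x0B 0x16 0x2C 0x58 0xB0 0x67 0xCE 0x9B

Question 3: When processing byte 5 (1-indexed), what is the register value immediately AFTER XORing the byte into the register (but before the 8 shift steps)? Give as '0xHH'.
Answer: 0x14

Derivation:
Register before byte 5: 0xDF
Byte 5: 0xCB
0xDF XOR 0xCB = 0x14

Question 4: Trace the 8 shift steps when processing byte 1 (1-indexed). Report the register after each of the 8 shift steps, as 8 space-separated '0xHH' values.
Register before byte 1: 0x00
After XOR with byte 0x30: 0x30

Answer: 0x60 0xC0 0x87 0x09 0x12 0x24 0x48 0x90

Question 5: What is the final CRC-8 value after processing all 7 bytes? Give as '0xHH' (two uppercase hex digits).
Answer: 0x9B

Derivation:
After byte 1 (0x30): reg=0x90
After byte 2 (0x30): reg=0x69
After byte 3 (0xFD): reg=0xE5
After byte 4 (0xCC): reg=0xDF
After byte 5 (0xCB): reg=0x6C
After byte 6 (0xBE): reg=0x30
After byte 7 (0xB6): reg=0x9B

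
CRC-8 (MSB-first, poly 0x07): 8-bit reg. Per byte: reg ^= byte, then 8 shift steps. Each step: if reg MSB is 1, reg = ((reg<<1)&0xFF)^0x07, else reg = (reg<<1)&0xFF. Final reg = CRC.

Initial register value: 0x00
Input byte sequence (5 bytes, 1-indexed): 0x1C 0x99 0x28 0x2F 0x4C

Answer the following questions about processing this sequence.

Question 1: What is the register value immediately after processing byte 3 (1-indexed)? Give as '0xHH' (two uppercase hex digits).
Answer: 0xDC

Derivation:
After byte 1 (0x1C): reg=0x54
After byte 2 (0x99): reg=0x6D
After byte 3 (0x28): reg=0xDC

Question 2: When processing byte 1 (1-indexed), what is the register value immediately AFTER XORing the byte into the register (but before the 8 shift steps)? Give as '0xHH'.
Answer: 0x1C

Derivation:
Register before byte 1: 0x00
Byte 1: 0x1C
0x00 XOR 0x1C = 0x1C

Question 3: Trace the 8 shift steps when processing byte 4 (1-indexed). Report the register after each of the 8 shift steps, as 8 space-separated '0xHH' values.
Answer: 0xE1 0xC5 0x8D 0x1D 0x3A 0x74 0xE8 0xD7

Derivation:
After byte 1 (0x1C): reg=0x54
After byte 2 (0x99): reg=0x6D
After byte 3 (0x28): reg=0xDC
Register before byte 4: 0xDC
After XOR with byte 0x2F: 0xF3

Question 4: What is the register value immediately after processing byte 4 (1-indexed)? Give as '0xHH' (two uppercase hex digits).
Answer: 0xD7

Derivation:
After byte 1 (0x1C): reg=0x54
After byte 2 (0x99): reg=0x6D
After byte 3 (0x28): reg=0xDC
After byte 4 (0x2F): reg=0xD7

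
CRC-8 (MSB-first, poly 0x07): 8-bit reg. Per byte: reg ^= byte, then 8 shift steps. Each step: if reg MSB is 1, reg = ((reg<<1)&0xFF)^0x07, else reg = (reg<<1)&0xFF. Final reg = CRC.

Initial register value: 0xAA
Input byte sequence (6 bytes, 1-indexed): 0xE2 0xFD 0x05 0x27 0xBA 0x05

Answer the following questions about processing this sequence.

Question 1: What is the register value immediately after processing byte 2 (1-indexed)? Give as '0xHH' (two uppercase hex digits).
After byte 1 (0xE2): reg=0xFF
After byte 2 (0xFD): reg=0x0E

Answer: 0x0E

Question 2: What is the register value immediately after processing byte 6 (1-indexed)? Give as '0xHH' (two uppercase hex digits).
Answer: 0x09

Derivation:
After byte 1 (0xE2): reg=0xFF
After byte 2 (0xFD): reg=0x0E
After byte 3 (0x05): reg=0x31
After byte 4 (0x27): reg=0x62
After byte 5 (0xBA): reg=0x06
After byte 6 (0x05): reg=0x09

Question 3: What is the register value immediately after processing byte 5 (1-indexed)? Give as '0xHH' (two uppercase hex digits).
Answer: 0x06

Derivation:
After byte 1 (0xE2): reg=0xFF
After byte 2 (0xFD): reg=0x0E
After byte 3 (0x05): reg=0x31
After byte 4 (0x27): reg=0x62
After byte 5 (0xBA): reg=0x06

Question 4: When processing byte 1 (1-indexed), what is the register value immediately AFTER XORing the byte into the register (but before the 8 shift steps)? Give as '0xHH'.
Answer: 0x48

Derivation:
Register before byte 1: 0xAA
Byte 1: 0xE2
0xAA XOR 0xE2 = 0x48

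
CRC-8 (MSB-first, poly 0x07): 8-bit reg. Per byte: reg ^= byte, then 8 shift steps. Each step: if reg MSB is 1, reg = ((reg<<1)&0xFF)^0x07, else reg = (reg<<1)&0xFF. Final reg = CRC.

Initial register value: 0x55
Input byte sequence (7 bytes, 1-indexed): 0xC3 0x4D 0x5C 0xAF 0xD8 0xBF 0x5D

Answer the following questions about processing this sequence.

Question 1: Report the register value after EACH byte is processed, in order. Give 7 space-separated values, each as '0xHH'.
0xEB 0x7B 0xF5 0x81 0x88 0x85 0x06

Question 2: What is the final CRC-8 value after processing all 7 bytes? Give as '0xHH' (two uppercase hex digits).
After byte 1 (0xC3): reg=0xEB
After byte 2 (0x4D): reg=0x7B
After byte 3 (0x5C): reg=0xF5
After byte 4 (0xAF): reg=0x81
After byte 5 (0xD8): reg=0x88
After byte 6 (0xBF): reg=0x85
After byte 7 (0x5D): reg=0x06

Answer: 0x06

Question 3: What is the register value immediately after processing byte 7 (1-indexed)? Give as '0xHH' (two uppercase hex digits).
Answer: 0x06

Derivation:
After byte 1 (0xC3): reg=0xEB
After byte 2 (0x4D): reg=0x7B
After byte 3 (0x5C): reg=0xF5
After byte 4 (0xAF): reg=0x81
After byte 5 (0xD8): reg=0x88
After byte 6 (0xBF): reg=0x85
After byte 7 (0x5D): reg=0x06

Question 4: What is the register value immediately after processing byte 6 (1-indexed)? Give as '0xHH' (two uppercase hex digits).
Answer: 0x85

Derivation:
After byte 1 (0xC3): reg=0xEB
After byte 2 (0x4D): reg=0x7B
After byte 3 (0x5C): reg=0xF5
After byte 4 (0xAF): reg=0x81
After byte 5 (0xD8): reg=0x88
After byte 6 (0xBF): reg=0x85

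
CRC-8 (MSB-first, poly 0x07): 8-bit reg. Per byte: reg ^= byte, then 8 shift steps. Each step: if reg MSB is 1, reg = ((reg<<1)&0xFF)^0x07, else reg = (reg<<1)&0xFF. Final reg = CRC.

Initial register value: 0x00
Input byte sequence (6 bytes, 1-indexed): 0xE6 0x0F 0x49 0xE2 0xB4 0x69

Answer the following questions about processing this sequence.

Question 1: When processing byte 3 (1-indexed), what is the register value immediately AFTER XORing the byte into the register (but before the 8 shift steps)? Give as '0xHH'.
Register before byte 3: 0x10
Byte 3: 0x49
0x10 XOR 0x49 = 0x59

Answer: 0x59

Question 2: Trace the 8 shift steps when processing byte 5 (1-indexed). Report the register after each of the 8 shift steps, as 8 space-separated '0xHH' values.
Answer: 0x4D 0x9A 0x33 0x66 0xCC 0x9F 0x39 0x72

Derivation:
After byte 1 (0xE6): reg=0xBC
After byte 2 (0x0F): reg=0x10
After byte 3 (0x49): reg=0x88
After byte 4 (0xE2): reg=0x11
Register before byte 5: 0x11
After XOR with byte 0xB4: 0xA5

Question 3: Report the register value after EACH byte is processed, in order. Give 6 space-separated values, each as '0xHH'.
0xBC 0x10 0x88 0x11 0x72 0x41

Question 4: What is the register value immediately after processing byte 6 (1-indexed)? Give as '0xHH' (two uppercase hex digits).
Answer: 0x41

Derivation:
After byte 1 (0xE6): reg=0xBC
After byte 2 (0x0F): reg=0x10
After byte 3 (0x49): reg=0x88
After byte 4 (0xE2): reg=0x11
After byte 5 (0xB4): reg=0x72
After byte 6 (0x69): reg=0x41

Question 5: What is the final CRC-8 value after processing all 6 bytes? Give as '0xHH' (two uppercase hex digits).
After byte 1 (0xE6): reg=0xBC
After byte 2 (0x0F): reg=0x10
After byte 3 (0x49): reg=0x88
After byte 4 (0xE2): reg=0x11
After byte 5 (0xB4): reg=0x72
After byte 6 (0x69): reg=0x41

Answer: 0x41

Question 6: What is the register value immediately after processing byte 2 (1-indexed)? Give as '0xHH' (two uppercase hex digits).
After byte 1 (0xE6): reg=0xBC
After byte 2 (0x0F): reg=0x10

Answer: 0x10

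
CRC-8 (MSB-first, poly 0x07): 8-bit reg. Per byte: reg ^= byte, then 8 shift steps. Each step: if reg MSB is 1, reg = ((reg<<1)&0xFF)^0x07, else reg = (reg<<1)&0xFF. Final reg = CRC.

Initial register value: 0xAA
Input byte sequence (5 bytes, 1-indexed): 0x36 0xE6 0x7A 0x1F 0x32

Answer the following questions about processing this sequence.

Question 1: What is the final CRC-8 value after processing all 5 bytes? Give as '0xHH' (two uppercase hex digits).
Answer: 0xC9

Derivation:
After byte 1 (0x36): reg=0xDD
After byte 2 (0xE6): reg=0xA1
After byte 3 (0x7A): reg=0x0F
After byte 4 (0x1F): reg=0x70
After byte 5 (0x32): reg=0xC9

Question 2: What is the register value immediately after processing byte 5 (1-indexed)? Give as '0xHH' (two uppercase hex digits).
After byte 1 (0x36): reg=0xDD
After byte 2 (0xE6): reg=0xA1
After byte 3 (0x7A): reg=0x0F
After byte 4 (0x1F): reg=0x70
After byte 5 (0x32): reg=0xC9

Answer: 0xC9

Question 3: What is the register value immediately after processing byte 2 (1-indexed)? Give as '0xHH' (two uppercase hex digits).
After byte 1 (0x36): reg=0xDD
After byte 2 (0xE6): reg=0xA1

Answer: 0xA1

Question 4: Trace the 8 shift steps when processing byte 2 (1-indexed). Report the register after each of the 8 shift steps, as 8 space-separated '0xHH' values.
After byte 1 (0x36): reg=0xDD
Register before byte 2: 0xDD
After XOR with byte 0xE6: 0x3B

Answer: 0x76 0xEC 0xDF 0xB9 0x75 0xEA 0xD3 0xA1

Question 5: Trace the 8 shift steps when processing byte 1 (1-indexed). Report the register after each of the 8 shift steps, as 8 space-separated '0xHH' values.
Answer: 0x3F 0x7E 0xFC 0xFF 0xF9 0xF5 0xED 0xDD

Derivation:
Register before byte 1: 0xAA
After XOR with byte 0x36: 0x9C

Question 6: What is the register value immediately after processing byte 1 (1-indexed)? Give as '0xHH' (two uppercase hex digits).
After byte 1 (0x36): reg=0xDD

Answer: 0xDD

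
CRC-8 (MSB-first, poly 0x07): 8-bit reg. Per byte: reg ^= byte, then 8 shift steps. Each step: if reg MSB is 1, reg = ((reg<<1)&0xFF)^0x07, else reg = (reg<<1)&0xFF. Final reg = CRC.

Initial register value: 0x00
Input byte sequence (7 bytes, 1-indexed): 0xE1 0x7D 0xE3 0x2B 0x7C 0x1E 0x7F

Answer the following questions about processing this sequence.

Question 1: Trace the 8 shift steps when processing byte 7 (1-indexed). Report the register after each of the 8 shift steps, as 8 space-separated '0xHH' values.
After byte 1 (0xE1): reg=0xA9
After byte 2 (0x7D): reg=0x22
After byte 3 (0xE3): reg=0x49
After byte 4 (0x2B): reg=0x29
After byte 5 (0x7C): reg=0xAC
After byte 6 (0x1E): reg=0x17
Register before byte 7: 0x17
After XOR with byte 0x7F: 0x68

Answer: 0xD0 0xA7 0x49 0x92 0x23 0x46 0x8C 0x1F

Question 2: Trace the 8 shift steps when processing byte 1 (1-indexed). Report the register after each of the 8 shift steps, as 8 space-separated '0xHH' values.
Register before byte 1: 0x00
After XOR with byte 0xE1: 0xE1

Answer: 0xC5 0x8D 0x1D 0x3A 0x74 0xE8 0xD7 0xA9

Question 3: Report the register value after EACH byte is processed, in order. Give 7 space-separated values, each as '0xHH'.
0xA9 0x22 0x49 0x29 0xAC 0x17 0x1F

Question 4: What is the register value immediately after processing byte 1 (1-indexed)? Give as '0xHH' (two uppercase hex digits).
Answer: 0xA9

Derivation:
After byte 1 (0xE1): reg=0xA9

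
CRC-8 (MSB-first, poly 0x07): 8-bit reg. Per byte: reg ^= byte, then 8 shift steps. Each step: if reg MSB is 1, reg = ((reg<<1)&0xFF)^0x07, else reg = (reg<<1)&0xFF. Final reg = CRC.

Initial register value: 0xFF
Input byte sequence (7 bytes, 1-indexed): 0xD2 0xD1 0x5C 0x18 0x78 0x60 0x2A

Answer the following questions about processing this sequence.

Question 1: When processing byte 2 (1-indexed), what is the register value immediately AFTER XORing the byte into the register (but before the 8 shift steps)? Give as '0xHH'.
Answer: 0x12

Derivation:
Register before byte 2: 0xC3
Byte 2: 0xD1
0xC3 XOR 0xD1 = 0x12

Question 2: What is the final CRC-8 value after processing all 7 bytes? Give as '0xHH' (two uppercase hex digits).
After byte 1 (0xD2): reg=0xC3
After byte 2 (0xD1): reg=0x7E
After byte 3 (0x5C): reg=0xEE
After byte 4 (0x18): reg=0xCC
After byte 5 (0x78): reg=0x05
After byte 6 (0x60): reg=0x3C
After byte 7 (0x2A): reg=0x62

Answer: 0x62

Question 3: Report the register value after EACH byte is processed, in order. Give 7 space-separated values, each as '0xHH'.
0xC3 0x7E 0xEE 0xCC 0x05 0x3C 0x62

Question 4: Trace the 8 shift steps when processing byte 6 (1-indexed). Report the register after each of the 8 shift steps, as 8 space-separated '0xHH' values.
Answer: 0xCA 0x93 0x21 0x42 0x84 0x0F 0x1E 0x3C

Derivation:
After byte 1 (0xD2): reg=0xC3
After byte 2 (0xD1): reg=0x7E
After byte 3 (0x5C): reg=0xEE
After byte 4 (0x18): reg=0xCC
After byte 5 (0x78): reg=0x05
Register before byte 6: 0x05
After XOR with byte 0x60: 0x65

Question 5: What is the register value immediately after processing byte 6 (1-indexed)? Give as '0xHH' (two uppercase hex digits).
After byte 1 (0xD2): reg=0xC3
After byte 2 (0xD1): reg=0x7E
After byte 3 (0x5C): reg=0xEE
After byte 4 (0x18): reg=0xCC
After byte 5 (0x78): reg=0x05
After byte 6 (0x60): reg=0x3C

Answer: 0x3C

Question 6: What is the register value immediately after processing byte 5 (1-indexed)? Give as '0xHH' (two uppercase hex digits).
Answer: 0x05

Derivation:
After byte 1 (0xD2): reg=0xC3
After byte 2 (0xD1): reg=0x7E
After byte 3 (0x5C): reg=0xEE
After byte 4 (0x18): reg=0xCC
After byte 5 (0x78): reg=0x05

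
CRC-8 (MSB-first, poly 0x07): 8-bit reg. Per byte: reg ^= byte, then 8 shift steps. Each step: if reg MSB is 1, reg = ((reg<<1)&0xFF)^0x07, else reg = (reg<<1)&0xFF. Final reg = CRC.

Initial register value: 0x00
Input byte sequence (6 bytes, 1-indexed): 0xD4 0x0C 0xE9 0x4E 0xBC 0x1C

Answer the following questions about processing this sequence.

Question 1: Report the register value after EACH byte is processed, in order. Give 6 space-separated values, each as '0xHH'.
0x22 0xCA 0xE9 0x7C 0x4E 0xB9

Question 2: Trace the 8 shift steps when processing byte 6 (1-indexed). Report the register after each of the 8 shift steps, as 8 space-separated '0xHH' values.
Answer: 0xA4 0x4F 0x9E 0x3B 0x76 0xEC 0xDF 0xB9

Derivation:
After byte 1 (0xD4): reg=0x22
After byte 2 (0x0C): reg=0xCA
After byte 3 (0xE9): reg=0xE9
After byte 4 (0x4E): reg=0x7C
After byte 5 (0xBC): reg=0x4E
Register before byte 6: 0x4E
After XOR with byte 0x1C: 0x52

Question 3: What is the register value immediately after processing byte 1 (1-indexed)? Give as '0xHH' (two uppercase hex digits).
Answer: 0x22

Derivation:
After byte 1 (0xD4): reg=0x22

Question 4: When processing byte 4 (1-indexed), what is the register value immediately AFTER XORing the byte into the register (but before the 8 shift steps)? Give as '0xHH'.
Register before byte 4: 0xE9
Byte 4: 0x4E
0xE9 XOR 0x4E = 0xA7

Answer: 0xA7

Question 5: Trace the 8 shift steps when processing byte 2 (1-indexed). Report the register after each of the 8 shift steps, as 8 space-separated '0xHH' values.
After byte 1 (0xD4): reg=0x22
Register before byte 2: 0x22
After XOR with byte 0x0C: 0x2E

Answer: 0x5C 0xB8 0x77 0xEE 0xDB 0xB1 0x65 0xCA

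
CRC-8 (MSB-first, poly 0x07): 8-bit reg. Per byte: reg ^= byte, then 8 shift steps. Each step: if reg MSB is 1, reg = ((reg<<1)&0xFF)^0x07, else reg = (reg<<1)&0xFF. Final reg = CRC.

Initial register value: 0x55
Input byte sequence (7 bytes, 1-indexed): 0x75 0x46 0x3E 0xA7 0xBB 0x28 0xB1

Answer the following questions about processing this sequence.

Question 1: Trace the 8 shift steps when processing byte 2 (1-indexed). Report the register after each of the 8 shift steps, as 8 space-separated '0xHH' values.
Answer: 0x4B 0x96 0x2B 0x56 0xAC 0x5F 0xBE 0x7B

Derivation:
After byte 1 (0x75): reg=0xE0
Register before byte 2: 0xE0
After XOR with byte 0x46: 0xA6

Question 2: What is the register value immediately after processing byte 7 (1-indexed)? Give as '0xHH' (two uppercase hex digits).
After byte 1 (0x75): reg=0xE0
After byte 2 (0x46): reg=0x7B
After byte 3 (0x3E): reg=0xDC
After byte 4 (0xA7): reg=0x66
After byte 5 (0xBB): reg=0x1D
After byte 6 (0x28): reg=0x8B
After byte 7 (0xB1): reg=0xA6

Answer: 0xA6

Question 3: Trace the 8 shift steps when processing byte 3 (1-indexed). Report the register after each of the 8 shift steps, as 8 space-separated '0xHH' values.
Answer: 0x8A 0x13 0x26 0x4C 0x98 0x37 0x6E 0xDC

Derivation:
After byte 1 (0x75): reg=0xE0
After byte 2 (0x46): reg=0x7B
Register before byte 3: 0x7B
After XOR with byte 0x3E: 0x45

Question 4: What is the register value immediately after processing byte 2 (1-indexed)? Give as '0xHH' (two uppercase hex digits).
Answer: 0x7B

Derivation:
After byte 1 (0x75): reg=0xE0
After byte 2 (0x46): reg=0x7B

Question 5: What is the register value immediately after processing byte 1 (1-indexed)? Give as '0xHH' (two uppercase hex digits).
After byte 1 (0x75): reg=0xE0

Answer: 0xE0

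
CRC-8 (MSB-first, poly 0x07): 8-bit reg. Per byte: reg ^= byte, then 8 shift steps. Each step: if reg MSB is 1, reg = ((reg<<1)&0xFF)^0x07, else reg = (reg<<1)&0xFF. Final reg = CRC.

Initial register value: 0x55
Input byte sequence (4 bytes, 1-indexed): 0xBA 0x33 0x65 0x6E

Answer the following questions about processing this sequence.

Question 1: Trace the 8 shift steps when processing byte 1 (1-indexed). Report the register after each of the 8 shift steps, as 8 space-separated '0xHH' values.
Answer: 0xD9 0xB5 0x6D 0xDA 0xB3 0x61 0xC2 0x83

Derivation:
Register before byte 1: 0x55
After XOR with byte 0xBA: 0xEF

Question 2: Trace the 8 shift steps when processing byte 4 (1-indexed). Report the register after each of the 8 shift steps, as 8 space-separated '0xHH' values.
Answer: 0x3A 0x74 0xE8 0xD7 0xA9 0x55 0xAA 0x53

Derivation:
After byte 1 (0xBA): reg=0x83
After byte 2 (0x33): reg=0x19
After byte 3 (0x65): reg=0x73
Register before byte 4: 0x73
After XOR with byte 0x6E: 0x1D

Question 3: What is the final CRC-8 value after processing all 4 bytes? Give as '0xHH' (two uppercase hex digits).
Answer: 0x53

Derivation:
After byte 1 (0xBA): reg=0x83
After byte 2 (0x33): reg=0x19
After byte 3 (0x65): reg=0x73
After byte 4 (0x6E): reg=0x53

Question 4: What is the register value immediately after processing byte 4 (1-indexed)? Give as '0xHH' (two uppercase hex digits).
After byte 1 (0xBA): reg=0x83
After byte 2 (0x33): reg=0x19
After byte 3 (0x65): reg=0x73
After byte 4 (0x6E): reg=0x53

Answer: 0x53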